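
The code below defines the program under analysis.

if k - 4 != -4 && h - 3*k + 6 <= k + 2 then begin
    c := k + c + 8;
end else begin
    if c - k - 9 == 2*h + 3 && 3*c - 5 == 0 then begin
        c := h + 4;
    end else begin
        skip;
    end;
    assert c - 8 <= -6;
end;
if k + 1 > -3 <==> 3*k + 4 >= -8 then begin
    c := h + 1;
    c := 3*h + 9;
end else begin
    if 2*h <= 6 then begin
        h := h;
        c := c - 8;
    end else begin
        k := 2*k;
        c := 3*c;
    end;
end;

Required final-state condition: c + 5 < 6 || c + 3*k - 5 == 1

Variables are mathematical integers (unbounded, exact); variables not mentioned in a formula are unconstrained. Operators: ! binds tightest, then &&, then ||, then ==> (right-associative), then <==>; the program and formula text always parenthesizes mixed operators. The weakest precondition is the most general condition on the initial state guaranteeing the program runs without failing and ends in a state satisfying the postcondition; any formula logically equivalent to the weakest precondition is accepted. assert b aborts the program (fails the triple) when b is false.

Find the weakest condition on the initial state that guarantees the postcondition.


Working backward. After the program, the postcondition c + 5 < 6 || c + 3*k - 5 == 1 must hold; in canonical form it is c < 1 || c + 3*k == 6.
Then branch requires 3*h < -8 || 3*h + 3*k == -3; else branch requires (2*h <= 6 ==> (c < 9 || c + 3*k == 14)) && ((!(2*h <= 6)) ==> (3*c < 1 || 3*c + 6*k == 6)).
Before the if: ((k > -4 <==> 3*k >= -12) ==> (3*h < -8 || 3*h + 3*k == -3)) && ((!(k > -4 <==> 3*k >= -12)) ==> ((2*h <= 6 ==> (c < 9 || c + 3*k == 14)) && ((!(2*h <= 6)) ==> (3*c < 1 || 3*c + 6*k == 6))))
Then branch requires ((k > -4 <==> 3*k >= -12) ==> (3*h < -8 || 3*h + 3*k == -3)) && ((!(k > -4 <==> 3*k >= -12)) ==> ((2*h <= 6 ==> (c + k < 1 || c + 4*k == 6)) && ((!(2*h <= 6)) ==> (3*c + 3*k < -23 || 3*c + 9*k == -18)))); else branch requires ((c == 2*h + k + 12 && 3*c == 5) ==> (h <= -2 && ((k > -4 <==> 3*k >= -12) ==> (3*h < -8 || 3*h + 3*k == -3)) && ((!(k > -4 <==> 3*k >= -12)) ==> ((2*h <= 6 ==> (h < 5 || h + 3*k == 10)) && ((!(2*h <= 6)) ==> (3*h < -11 || 3*h + 6*k == -6)))))) && ((!(c == 2*h + k + 12 && 3*c == 5)) ==> (c <= 2 && ((k > -4 <==> 3*k >= -12) ==> (3*h < -8 || 3*h + 3*k == -3)) && ((!(k > -4 <==> 3*k >= -12)) ==> ((2*h <= 6 ==> (c < 9 || c + 3*k == 14)) && ((!(2*h <= 6)) ==> (3*c < 1 || 3*c + 6*k == 6)))))).
Before the if: ((k != 0 && h <= 4*k - 4) ==> (((k > -4 <==> 3*k >= -12) ==> (3*h < -8 || 3*h + 3*k == -3)) && ((!(k > -4 <==> 3*k >= -12)) ==> ((2*h <= 6 ==> (c + k < 1 || c + 4*k == 6)) && ((!(2*h <= 6)) ==> (3*c + 3*k < -23 || 3*c + 9*k == -18)))))) && ((!(k != 0 && h <= 4*k - 4)) ==> (((c == 2*h + k + 12 && 3*c == 5) ==> (h <= -2 && ((k > -4 <==> 3*k >= -12) ==> (3*h < -8 || 3*h + 3*k == -3)) && ((!(k > -4 <==> 3*k >= -12)) ==> ((2*h <= 6 ==> (h < 5 || h + 3*k == 10)) && ((!(2*h <= 6)) ==> (3*h < -11 || 3*h + 6*k == -6)))))) && ((!(c == 2*h + k + 12 && 3*c == 5)) ==> (c <= 2 && ((k > -4 <==> 3*k >= -12) ==> (3*h < -8 || 3*h + 3*k == -3)) && ((!(k > -4 <==> 3*k >= -12)) ==> ((2*h <= 6 ==> (c < 9 || c + 3*k == 14)) && ((!(2*h <= 6)) ==> (3*c < 1 || 3*c + 6*k == 6))))))))
Answer: WP = ((k != 0 && h <= 4*k - 4) ==> (((k > -4 <==> 3*k >= -12) ==> (3*h < -8 || 3*h + 3*k == -3)) && ((!(k > -4 <==> 3*k >= -12)) ==> ((2*h <= 6 ==> (c + k < 1 || c + 4*k == 6)) && ((!(2*h <= 6)) ==> (3*c + 3*k < -23 || 3*c + 9*k == -18)))))) && ((!(k != 0 && h <= 4*k - 4)) ==> (((c == 2*h + k + 12 && 3*c == 5) ==> (h <= -2 && ((k > -4 <==> 3*k >= -12) ==> (3*h < -8 || 3*h + 3*k == -3)) && ((!(k > -4 <==> 3*k >= -12)) ==> ((2*h <= 6 ==> (h < 5 || h + 3*k == 10)) && ((!(2*h <= 6)) ==> (3*h < -11 || 3*h + 6*k == -6)))))) && ((!(c == 2*h + k + 12 && 3*c == 5)) ==> (c <= 2 && ((k > -4 <==> 3*k >= -12) ==> (3*h < -8 || 3*h + 3*k == -3)) && ((!(k > -4 <==> 3*k >= -12)) ==> ((2*h <= 6 ==> (c < 9 || c + 3*k == 14)) && ((!(2*h <= 6)) ==> (3*c < 1 || 3*c + 6*k == 6))))))))


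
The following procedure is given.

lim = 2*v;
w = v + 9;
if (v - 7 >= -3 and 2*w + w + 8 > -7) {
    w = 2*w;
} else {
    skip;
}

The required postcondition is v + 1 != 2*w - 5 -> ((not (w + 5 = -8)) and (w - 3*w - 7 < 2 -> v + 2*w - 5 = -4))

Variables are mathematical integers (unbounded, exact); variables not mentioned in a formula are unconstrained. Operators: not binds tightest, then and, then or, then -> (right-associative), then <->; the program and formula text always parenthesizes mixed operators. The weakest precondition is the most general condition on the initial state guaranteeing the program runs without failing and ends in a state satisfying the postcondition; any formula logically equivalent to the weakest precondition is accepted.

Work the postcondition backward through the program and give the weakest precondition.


Working backward. After the program, the postcondition v + 1 != 2*w - 5 -> ((not (w + 5 = -8)) and (w - 3*w - 7 < 2 -> v + 2*w - 5 = -4)) must hold; in canonical form it is v != 2*w - 6 -> ((not (w = -13)) and (2*w > -9 -> v + 2*w = 1)).
Then branch requires v != 4*w - 6 -> ((not (2*w = -13)) and (4*w > -9 -> v + 4*w = 1)); else branch requires v != 2*w - 6 -> ((not (w = -13)) and (2*w > -9 -> v + 2*w = 1)).
Before the if: ((v >= 4 and 3*w > -15) -> (v != 4*w - 6 -> ((not (2*w = -13)) and (4*w > -9 -> v + 4*w = 1)))) and ((not (v >= 4 and 3*w > -15)) -> (v != 2*w - 6 -> ((not (w = -13)) and (2*w > -9 -> v + 2*w = 1))))
Before w := v + 9: ((v >= 4 and 3*v > -42) -> (3*v != -30 -> ((not (2*v = -31)) and (4*v > -45 -> 5*v = -35)))) and ((not (v >= 4 and 3*v > -42)) -> (v != -12 -> ((not (v = -22)) and (2*v > -27 -> 3*v = -17))))
Before lim := 2*v: ((v >= 4 and 3*v > -42) -> (3*v != -30 -> ((not (2*v = -31)) and (4*v > -45 -> 5*v = -35)))) and ((not (v >= 4 and 3*v > -42)) -> (v != -12 -> ((not (v = -22)) and (2*v > -27 -> 3*v = -17))))
Answer: WP = ((v >= 4 and 3*v > -42) -> (3*v != -30 -> ((not (2*v = -31)) and (4*v > -45 -> 5*v = -35)))) and ((not (v >= 4 and 3*v > -42)) -> (v != -12 -> ((not (v = -22)) and (2*v > -27 -> 3*v = -17))))


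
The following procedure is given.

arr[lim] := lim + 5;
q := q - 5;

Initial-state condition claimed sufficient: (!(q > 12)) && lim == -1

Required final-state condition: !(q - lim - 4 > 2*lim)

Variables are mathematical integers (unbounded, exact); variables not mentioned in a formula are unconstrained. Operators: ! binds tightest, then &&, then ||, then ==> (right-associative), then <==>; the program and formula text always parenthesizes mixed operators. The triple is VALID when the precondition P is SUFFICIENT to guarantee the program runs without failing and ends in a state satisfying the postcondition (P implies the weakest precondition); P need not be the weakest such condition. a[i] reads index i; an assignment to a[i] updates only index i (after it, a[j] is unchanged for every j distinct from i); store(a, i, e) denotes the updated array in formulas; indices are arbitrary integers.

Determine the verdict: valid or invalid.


Working backward. After the program, the postcondition !(q - lim - 4 > 2*lim) must hold; in canonical form it is !(q > 3*lim + 4).
Before q := q - 5: !(q > 3*lim + 9)
Before arr[lim] := lim + 5: !(q > 3*lim + 9)
The weakest precondition is !(q > 3*lim + 9).
Check whether (!(q > 12)) && lim == -1 implies it.
Countermodel: at the initial state lim = -1, q = 7, the precondition holds but the weakest precondition fails.
Answer: invalid


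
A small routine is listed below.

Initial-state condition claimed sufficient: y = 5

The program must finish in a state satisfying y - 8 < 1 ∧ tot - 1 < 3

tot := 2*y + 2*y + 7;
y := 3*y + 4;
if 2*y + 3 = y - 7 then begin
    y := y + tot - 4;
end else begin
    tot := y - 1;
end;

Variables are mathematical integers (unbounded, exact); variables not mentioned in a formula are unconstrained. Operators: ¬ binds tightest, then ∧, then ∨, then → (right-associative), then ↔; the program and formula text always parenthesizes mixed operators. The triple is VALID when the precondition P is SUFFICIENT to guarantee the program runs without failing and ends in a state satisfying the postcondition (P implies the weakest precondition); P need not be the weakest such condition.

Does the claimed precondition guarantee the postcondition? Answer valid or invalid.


Working backward. After the program, the postcondition y - 8 < 1 ∧ tot - 1 < 3 must hold; in canonical form it is y < 9 ∧ tot < 4.
Then branch requires tot + y < 13 ∧ tot < 4; else branch requires y < 9 ∧ y < 5.
Before the if: (y = -10 → (tot + y < 13 ∧ tot < 4)) ∧ ((¬(y = -10)) → (y < 9 ∧ y < 5))
Before y := 3*y + 4: (3*y = -14 → (tot + 3*y < 9 ∧ tot < 4)) ∧ ((¬(3*y = -14)) → (3*y < 5 ∧ 3*y < 1))
Before tot := 2*y + 2*y + 7: (3*y = -14 → (7*y < 2 ∧ 4*y < -3)) ∧ ((¬(3*y = -14)) → (3*y < 5 ∧ 3*y < 1))
The weakest precondition is (3*y = -14 → (7*y < 2 ∧ 4*y < -3)) ∧ ((¬(3*y = -14)) → (3*y < 5 ∧ 3*y < 1)).
Check whether y = 5 implies it.
Countermodel: at the initial state y = 5, the precondition holds but the weakest precondition fails.
Answer: invalid


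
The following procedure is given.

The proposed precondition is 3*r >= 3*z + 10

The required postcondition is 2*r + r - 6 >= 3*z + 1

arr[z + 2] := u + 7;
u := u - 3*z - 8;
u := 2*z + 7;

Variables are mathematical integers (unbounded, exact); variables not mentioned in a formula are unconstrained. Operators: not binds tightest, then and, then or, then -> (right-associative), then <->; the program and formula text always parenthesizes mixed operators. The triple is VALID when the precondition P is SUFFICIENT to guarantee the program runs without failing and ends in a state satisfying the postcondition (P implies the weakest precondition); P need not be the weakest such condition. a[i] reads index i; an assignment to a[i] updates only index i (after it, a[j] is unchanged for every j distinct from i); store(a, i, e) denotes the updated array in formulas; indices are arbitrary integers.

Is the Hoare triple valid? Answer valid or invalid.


Working backward. After the program, the postcondition 2*r + r - 6 >= 3*z + 1 must hold; in canonical form it is 3*r >= 3*z + 7.
Before u := 2*z + 7: 3*r >= 3*z + 7
Before u := u - 3*z - 8: 3*r >= 3*z + 7
Before arr[z + 2] := u + 7: 3*r >= 3*z + 7
The weakest precondition is 3*r >= 3*z + 7.
Check whether 3*r >= 3*z + 10 implies it.
Every state satisfying the precondition satisfies the weakest precondition: the implication holds.
Answer: valid


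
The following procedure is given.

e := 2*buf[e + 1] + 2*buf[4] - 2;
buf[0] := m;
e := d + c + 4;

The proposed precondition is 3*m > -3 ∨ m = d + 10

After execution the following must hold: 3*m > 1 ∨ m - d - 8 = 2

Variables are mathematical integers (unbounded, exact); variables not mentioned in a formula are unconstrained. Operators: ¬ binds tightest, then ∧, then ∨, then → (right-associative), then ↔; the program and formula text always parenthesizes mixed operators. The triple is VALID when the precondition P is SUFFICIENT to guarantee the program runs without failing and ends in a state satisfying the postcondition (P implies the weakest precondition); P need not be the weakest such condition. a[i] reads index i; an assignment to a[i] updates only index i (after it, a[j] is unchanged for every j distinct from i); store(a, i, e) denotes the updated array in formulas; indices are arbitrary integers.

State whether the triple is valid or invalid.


Working backward. After the program, the postcondition 3*m > 1 ∨ m - d - 8 = 2 must hold; in canonical form it is 3*m > 1 ∨ m = d + 10.
Before e := d + c + 4: 3*m > 1 ∨ m = d + 10
Before buf[0] := m: 3*m > 1 ∨ m = d + 10
Before e := 2*buf[e + 1] + 2*buf[4] - 2: 3*m > 1 ∨ m = d + 10
The weakest precondition is 3*m > 1 ∨ m = d + 10.
Check whether 3*m > -3 ∨ m = d + 10 implies it.
Countermodel: at the initial state d = -9, m = 0, the precondition holds but the weakest precondition fails.
Answer: invalid


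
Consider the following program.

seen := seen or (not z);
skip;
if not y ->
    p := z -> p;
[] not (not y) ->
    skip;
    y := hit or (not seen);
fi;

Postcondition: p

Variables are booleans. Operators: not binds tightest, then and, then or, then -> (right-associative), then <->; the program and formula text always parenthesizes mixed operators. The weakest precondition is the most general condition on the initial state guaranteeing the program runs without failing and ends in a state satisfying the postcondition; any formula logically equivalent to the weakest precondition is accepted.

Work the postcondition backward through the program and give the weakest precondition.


Working backward. After the program, p must hold.
Then branch requires z -> p; else branch requires p.
Before the if: ((not y) -> (z -> p)) and (y -> p)
Before skip: ((not y) -> (z -> p)) and (y -> p)
Before seen := seen or (not z): ((not y) -> (z -> p)) and (y -> p)
Answer: WP = ((not y) -> (z -> p)) and (y -> p)


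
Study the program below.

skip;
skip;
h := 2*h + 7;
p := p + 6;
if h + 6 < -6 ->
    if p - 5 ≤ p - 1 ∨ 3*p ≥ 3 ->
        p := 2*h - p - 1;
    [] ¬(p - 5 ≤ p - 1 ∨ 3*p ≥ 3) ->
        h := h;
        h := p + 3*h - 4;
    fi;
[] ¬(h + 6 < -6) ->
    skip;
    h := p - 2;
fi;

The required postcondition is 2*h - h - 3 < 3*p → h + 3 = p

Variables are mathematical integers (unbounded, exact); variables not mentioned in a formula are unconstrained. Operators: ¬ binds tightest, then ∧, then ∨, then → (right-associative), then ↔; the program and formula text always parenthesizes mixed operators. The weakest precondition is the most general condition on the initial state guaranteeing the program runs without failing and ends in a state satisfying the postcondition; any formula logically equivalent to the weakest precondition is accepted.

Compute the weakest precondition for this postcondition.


Working backward. After the program, the postcondition 2*h - h - 3 < 3*p → h + 3 = p must hold; in canonical form it is h < 3*p + 3 → h = p - 3.
Then branch requires 3*p < 5*h → p = h - 4; else branch requires ¬(2*p > -5).
Before the if: (h < -12 → (3*p < 5*h → p = h - 4)) ∧ ((¬(h < -12)) → (¬(2*p > -5)))
Before p := p + 6: (h < -12 → (3*p < 5*h - 18 → p = h - 10)) ∧ ((¬(h < -12)) → (¬(2*p > -17)))
Before h := 2*h + 7: (2*h < -19 → (3*p < 10*h + 17 → p = 2*h - 3)) ∧ ((¬(2*h < -19)) → (¬(2*p > -17)))
Before skip: (2*h < -19 → (3*p < 10*h + 17 → p = 2*h - 3)) ∧ ((¬(2*h < -19)) → (¬(2*p > -17)))
Before skip: (2*h < -19 → (3*p < 10*h + 17 → p = 2*h - 3)) ∧ ((¬(2*h < -19)) → (¬(2*p > -17)))
Answer: WP = (2*h < -19 → (3*p < 10*h + 17 → p = 2*h - 3)) ∧ ((¬(2*h < -19)) → (¬(2*p > -17)))


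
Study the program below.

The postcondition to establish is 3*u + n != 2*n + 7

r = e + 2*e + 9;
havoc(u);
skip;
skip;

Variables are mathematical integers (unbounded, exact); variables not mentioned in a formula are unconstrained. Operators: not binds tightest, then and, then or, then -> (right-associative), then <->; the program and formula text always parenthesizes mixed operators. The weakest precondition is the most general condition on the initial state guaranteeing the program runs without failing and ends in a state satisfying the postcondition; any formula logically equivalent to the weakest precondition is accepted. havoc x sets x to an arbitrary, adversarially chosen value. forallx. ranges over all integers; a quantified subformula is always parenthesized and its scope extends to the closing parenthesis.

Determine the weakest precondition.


Working backward. After the program, the postcondition 3*u + n != 2*n + 7 must hold; in canonical form it is 3*u != n + 7.
Before skip: 3*u != n + 7
Before skip: 3*u != n + 7
Before havoc u: forall u_1. 3*u_1 != n + 7
Before r := e + 2*e + 9: forall u_1. 3*u_1 != n + 7
Answer: WP = forall u_1. 3*u_1 != n + 7


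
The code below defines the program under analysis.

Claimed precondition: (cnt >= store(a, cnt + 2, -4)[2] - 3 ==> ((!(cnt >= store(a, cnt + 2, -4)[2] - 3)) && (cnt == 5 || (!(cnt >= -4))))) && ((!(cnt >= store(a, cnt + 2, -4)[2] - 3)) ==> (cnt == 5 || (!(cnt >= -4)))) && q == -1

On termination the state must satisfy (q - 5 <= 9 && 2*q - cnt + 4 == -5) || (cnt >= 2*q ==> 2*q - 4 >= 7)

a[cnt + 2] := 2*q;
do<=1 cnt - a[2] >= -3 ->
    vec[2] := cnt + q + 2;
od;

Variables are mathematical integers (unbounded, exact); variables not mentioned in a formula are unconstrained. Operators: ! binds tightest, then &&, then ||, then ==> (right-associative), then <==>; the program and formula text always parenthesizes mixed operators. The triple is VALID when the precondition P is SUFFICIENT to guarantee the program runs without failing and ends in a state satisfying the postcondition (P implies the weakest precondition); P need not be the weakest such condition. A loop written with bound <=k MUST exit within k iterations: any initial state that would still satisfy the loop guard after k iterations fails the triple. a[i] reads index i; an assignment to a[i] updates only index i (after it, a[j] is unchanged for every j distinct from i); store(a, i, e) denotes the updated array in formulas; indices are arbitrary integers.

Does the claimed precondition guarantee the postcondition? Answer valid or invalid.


Working backward. After the program, the postcondition (q - 5 <= 9 && 2*q - cnt + 4 == -5) || (cnt >= 2*q ==> 2*q - 4 >= 7) must hold; in canonical form it is (q <= 14 && 2*q == cnt - 9) || (cnt >= 2*q ==> 2*q >= 11).
Before the loop (bound <=1), unroll the exhaustion recursion (WP_0 = exit-now case; WP_j = one more guarded iteration, up to j = 1):
  WP_0: (!(cnt >= a[2] - 3)) && ((q <= 14 && 2*q == cnt - 9) || (cnt >= 2*q ==> 2*q >= 11))
  WP_1: (cnt >= a[2] - 3 ==> ((!(cnt >= a[2] - 3)) && ((q <= 14 && 2*q == cnt - 9) || (cnt >= 2*q ==> 2*q >= 11)))) && ((!(cnt >= a[2] - 3)) ==> ((q <= 14 && 2*q == cnt - 9) || (cnt >= 2*q ==> 2*q >= 11)))
So before the loop: (cnt >= a[2] - 3 ==> ((!(cnt >= a[2] - 3)) && ((q <= 14 && 2*q == cnt - 9) || (cnt >= 2*q ==> 2*q >= 11)))) && ((!(cnt >= a[2] - 3)) ==> ((q <= 14 && 2*q == cnt - 9) || (cnt >= 2*q ==> 2*q >= 11)))
Before a[cnt + 2] := 2*q: (cnt >= store(a, cnt + 2, 2*q)[2] - 3 ==> ((!(cnt >= store(a, cnt + 2, 2*q)[2] - 3)) && ((q <= 14 && 2*q == cnt - 9) || (cnt >= 2*q ==> 2*q >= 11)))) && ((!(cnt >= store(a, cnt + 2, 2*q)[2] - 3)) ==> ((q <= 14 && 2*q == cnt - 9) || (cnt >= 2*q ==> 2*q >= 11)))
The weakest precondition is (cnt >= store(a, cnt + 2, 2*q)[2] - 3 ==> ((!(cnt >= store(a, cnt + 2, 2*q)[2] - 3)) && ((q <= 14 && 2*q == cnt - 9) || (cnt >= 2*q ==> 2*q >= 11)))) && ((!(cnt >= store(a, cnt + 2, 2*q)[2] - 3)) ==> ((q <= 14 && 2*q == cnt - 9) || (cnt >= 2*q ==> 2*q >= 11))).
Check whether (cnt >= store(a, cnt + 2, -4)[2] - 3 ==> ((!(cnt >= store(a, cnt + 2, -4)[2] - 3)) && (cnt == 5 || (!(cnt >= -4))))) && ((!(cnt >= store(a, cnt + 2, -4)[2] - 3)) ==> (cnt == 5 || (!(cnt >= -4)))) && q == -1 implies it.
Countermodel: at the initial state a = {[2] = 9, [7] = 6, elsewhere 6}, cnt = 5, q = -1, the precondition holds but the weakest precondition fails.
Answer: invalid


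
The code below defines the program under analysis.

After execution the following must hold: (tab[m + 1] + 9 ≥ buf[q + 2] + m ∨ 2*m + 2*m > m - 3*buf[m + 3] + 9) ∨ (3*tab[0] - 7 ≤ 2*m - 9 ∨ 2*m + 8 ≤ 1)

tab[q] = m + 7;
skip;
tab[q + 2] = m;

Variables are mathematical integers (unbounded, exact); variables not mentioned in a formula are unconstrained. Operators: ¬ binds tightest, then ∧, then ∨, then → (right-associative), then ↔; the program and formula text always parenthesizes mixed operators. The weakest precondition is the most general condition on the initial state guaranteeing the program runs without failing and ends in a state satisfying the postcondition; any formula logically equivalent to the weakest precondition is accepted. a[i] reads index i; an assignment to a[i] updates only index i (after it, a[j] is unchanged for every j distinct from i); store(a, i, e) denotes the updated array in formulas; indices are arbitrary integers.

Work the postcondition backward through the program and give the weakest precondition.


Working backward. After the program, the postcondition (tab[m + 1] + 9 ≥ buf[q + 2] + m ∨ 2*m + 2*m > m - 3*buf[m + 3] + 9) ∨ (3*tab[0] - 7 ≤ 2*m - 9 ∨ 2*m + 8 ≤ 1) must hold; in canonical form it is tab[m + 1] ≥ buf[q + 2] + m - 9 ∨ 3*buf[m + 3] + 3*m > 9 ∨ 3*tab[0] ≤ 2*m - 2 ∨ 2*m ≤ -7.
Before tab[q + 2] := m: store(tab, q + 2, m)[m + 1] ≥ buf[q + 2] + m - 9 ∨ 3*buf[m + 3] + 3*m > 9 ∨ 3*store(tab, q + 2, m)[0] ≤ 2*m - 2 ∨ 2*m ≤ -7
Before skip: store(tab, q + 2, m)[m + 1] ≥ buf[q + 2] + m - 9 ∨ 3*buf[m + 3] + 3*m > 9 ∨ 3*store(tab, q + 2, m)[0] ≤ 2*m - 2 ∨ 2*m ≤ -7
Before tab[q] := m + 7: store(store(tab, q, m + 7), q + 2, m)[m + 1] ≥ buf[q + 2] + m - 9 ∨ 3*buf[m + 3] + 3*m > 9 ∨ 3*store(store(tab, q, m + 7), q + 2, m)[0] ≤ 2*m - 2 ∨ 2*m ≤ -7
Answer: WP = store(store(tab, q, m + 7), q + 2, m)[m + 1] ≥ buf[q + 2] + m - 9 ∨ 3*buf[m + 3] + 3*m > 9 ∨ 3*store(store(tab, q, m + 7), q + 2, m)[0] ≤ 2*m - 2 ∨ 2*m ≤ -7


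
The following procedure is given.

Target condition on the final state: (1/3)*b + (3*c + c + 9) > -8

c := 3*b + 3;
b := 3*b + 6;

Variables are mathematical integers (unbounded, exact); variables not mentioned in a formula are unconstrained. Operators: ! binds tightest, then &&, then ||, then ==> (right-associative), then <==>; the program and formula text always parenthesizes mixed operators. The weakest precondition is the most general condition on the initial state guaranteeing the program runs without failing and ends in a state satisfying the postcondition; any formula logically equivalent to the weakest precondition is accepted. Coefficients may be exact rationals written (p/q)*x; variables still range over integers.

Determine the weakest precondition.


Working backward. After the program, the postcondition (1/3)*b + (3*c + c + 9) > -8 must hold; in canonical form it is (1/3)*b + 4*c > -17.
Before b := 3*b + 6: b + 4*c > -19
Before c := 3*b + 3: 13*b > -31
Answer: WP = 13*b > -31


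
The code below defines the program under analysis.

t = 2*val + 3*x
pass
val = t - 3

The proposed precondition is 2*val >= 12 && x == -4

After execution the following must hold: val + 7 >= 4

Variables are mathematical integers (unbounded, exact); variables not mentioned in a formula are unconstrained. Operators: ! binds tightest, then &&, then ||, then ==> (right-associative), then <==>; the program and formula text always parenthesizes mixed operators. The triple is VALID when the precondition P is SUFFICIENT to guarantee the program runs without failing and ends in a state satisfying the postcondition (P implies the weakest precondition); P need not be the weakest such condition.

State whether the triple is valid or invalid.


Working backward. After the program, the postcondition val + 7 >= 4 must hold; in canonical form it is val >= -3.
Before val := t - 3: t >= 0
Before skip: t >= 0
Before t := 2*val + 3*x: 2*val + 3*x >= 0
The weakest precondition is 2*val + 3*x >= 0.
Check whether 2*val >= 12 && x == -4 implies it.
Every state satisfying the precondition satisfies the weakest precondition: the implication holds.
Answer: valid


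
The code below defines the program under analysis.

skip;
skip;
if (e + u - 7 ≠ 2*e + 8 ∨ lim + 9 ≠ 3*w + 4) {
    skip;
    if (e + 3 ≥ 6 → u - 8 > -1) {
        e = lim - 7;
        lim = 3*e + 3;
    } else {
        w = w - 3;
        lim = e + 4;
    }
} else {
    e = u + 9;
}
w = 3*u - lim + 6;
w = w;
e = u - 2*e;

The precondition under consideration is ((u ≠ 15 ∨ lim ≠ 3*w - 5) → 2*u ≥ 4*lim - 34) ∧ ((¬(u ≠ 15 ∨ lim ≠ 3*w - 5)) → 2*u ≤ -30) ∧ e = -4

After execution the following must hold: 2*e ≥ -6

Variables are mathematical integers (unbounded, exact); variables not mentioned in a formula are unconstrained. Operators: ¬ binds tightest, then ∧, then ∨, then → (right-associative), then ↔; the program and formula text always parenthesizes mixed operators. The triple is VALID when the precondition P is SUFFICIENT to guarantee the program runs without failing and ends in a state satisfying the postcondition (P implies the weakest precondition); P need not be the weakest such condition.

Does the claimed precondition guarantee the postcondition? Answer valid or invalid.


Working backward. After the program, 2*e ≥ -6 must hold.
Before e := u - 2*e: 2*u ≥ 4*e - 6
Before w := w: 2*u ≥ 4*e - 6
Before w := 3*u - lim + 6: 2*u ≥ 4*e - 6
Then branch requires ((e ≥ 3 → u > 7) → 2*u ≥ 4*lim - 34) ∧ ((¬(e ≥ 3 → u > 7)) → 2*u ≥ 4*e - 6); else branch requires 2*u ≤ -30.
Before the if: ((u ≠ e + 15 ∨ lim ≠ 3*w - 5) → (((e ≥ 3 → u > 7) → 2*u ≥ 4*lim - 34) ∧ ((¬(e ≥ 3 → u > 7)) → 2*u ≥ 4*e - 6))) ∧ ((¬(u ≠ e + 15 ∨ lim ≠ 3*w - 5)) → 2*u ≤ -30)
Before skip: ((u ≠ e + 15 ∨ lim ≠ 3*w - 5) → (((e ≥ 3 → u > 7) → 2*u ≥ 4*lim - 34) ∧ ((¬(e ≥ 3 → u > 7)) → 2*u ≥ 4*e - 6))) ∧ ((¬(u ≠ e + 15 ∨ lim ≠ 3*w - 5)) → 2*u ≤ -30)
Before skip: ((u ≠ e + 15 ∨ lim ≠ 3*w - 5) → (((e ≥ 3 → u > 7) → 2*u ≥ 4*lim - 34) ∧ ((¬(e ≥ 3 → u > 7)) → 2*u ≥ 4*e - 6))) ∧ ((¬(u ≠ e + 15 ∨ lim ≠ 3*w - 5)) → 2*u ≤ -30)
The weakest precondition is ((u ≠ e + 15 ∨ lim ≠ 3*w - 5) → (((e ≥ 3 → u > 7) → 2*u ≥ 4*lim - 34) ∧ ((¬(e ≥ 3 → u > 7)) → 2*u ≥ 4*e - 6))) ∧ ((¬(u ≠ e + 15 ∨ lim ≠ 3*w - 5)) → 2*u ≤ -30).
Check whether ((u ≠ 15 ∨ lim ≠ 3*w - 5) → 2*u ≥ 4*lim - 34) ∧ ((¬(u ≠ 15 ∨ lim ≠ 3*w - 5)) → 2*u ≤ -30) ∧ e = -4 implies it.
Countermodel: at the initial state e = -4, lim = 1, u = 11, w = 2, the precondition holds but the weakest precondition fails.
Answer: invalid


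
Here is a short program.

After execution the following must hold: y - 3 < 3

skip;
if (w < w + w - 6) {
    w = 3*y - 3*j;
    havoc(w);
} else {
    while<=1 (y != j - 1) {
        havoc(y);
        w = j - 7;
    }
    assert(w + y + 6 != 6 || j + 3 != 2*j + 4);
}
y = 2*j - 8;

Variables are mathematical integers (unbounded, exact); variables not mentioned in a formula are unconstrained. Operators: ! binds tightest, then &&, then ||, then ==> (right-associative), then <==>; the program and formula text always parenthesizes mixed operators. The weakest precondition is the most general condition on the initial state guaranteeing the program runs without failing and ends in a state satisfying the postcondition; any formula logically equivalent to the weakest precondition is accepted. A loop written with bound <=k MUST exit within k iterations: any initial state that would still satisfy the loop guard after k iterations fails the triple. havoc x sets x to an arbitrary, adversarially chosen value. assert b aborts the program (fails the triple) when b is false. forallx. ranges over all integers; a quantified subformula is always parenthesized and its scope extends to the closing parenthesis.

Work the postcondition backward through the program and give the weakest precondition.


Working backward. After the program, the postcondition y - 3 < 3 must hold; in canonical form it is y < 6.
Before y := 2*j - 8: 2*j < 14
Then branch requires 2*j < 14; else branch requires (y != j - 1 ==> (forall y_1. ((!(y_1 != j - 1)) && (j + y_1 != 7 || j != -1) && 2*j < 14))) && ((!(y != j - 1)) ==> ((w + y != 0 || j != -1) && 2*j < 14)).
Before the if: (w > 6 ==> 2*j < 14) && ((!(w > 6)) ==> ((y != j - 1 ==> (forall y_1. ((!(y_1 != j - 1)) && (j + y_1 != 7 || j != -1) && 2*j < 14))) && ((!(y != j - 1)) ==> ((w + y != 0 || j != -1) && 2*j < 14))))
Before skip: (w > 6 ==> 2*j < 14) && ((!(w > 6)) ==> ((y != j - 1 ==> (forall y_1. ((!(y_1 != j - 1)) && (j + y_1 != 7 || j != -1) && 2*j < 14))) && ((!(y != j - 1)) ==> ((w + y != 0 || j != -1) && 2*j < 14))))
Answer: WP = (w > 6 ==> 2*j < 14) && ((!(w > 6)) ==> ((y != j - 1 ==> (forall y_1. ((!(y_1 != j - 1)) && (j + y_1 != 7 || j != -1) && 2*j < 14))) && ((!(y != j - 1)) ==> ((w + y != 0 || j != -1) && 2*j < 14))))


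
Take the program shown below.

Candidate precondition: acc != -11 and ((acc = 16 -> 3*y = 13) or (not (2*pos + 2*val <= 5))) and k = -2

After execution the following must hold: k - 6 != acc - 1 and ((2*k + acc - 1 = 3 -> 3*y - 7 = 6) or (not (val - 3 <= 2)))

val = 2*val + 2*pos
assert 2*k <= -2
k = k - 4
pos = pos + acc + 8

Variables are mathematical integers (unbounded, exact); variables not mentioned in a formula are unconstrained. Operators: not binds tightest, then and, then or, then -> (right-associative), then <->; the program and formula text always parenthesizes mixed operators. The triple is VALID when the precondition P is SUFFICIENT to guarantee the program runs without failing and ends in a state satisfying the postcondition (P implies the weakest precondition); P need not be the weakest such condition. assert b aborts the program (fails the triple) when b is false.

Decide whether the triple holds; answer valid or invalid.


Working backward. After the program, the postcondition k - 6 != acc - 1 and ((2*k + acc - 1 = 3 -> 3*y - 7 = 6) or (not (val - 3 <= 2))) must hold; in canonical form it is k != acc + 5 and ((acc + 2*k = 4 -> 3*y = 13) or (not (val <= 5))).
Before pos := pos + acc + 8: k != acc + 5 and ((acc + 2*k = 4 -> 3*y = 13) or (not (val <= 5)))
Before k := k - 4: k != acc + 9 and ((acc + 2*k = 12 -> 3*y = 13) or (not (val <= 5)))
Before assert 2*k <= -2: 2*k <= -2 and k != acc + 9 and ((acc + 2*k = 12 -> 3*y = 13) or (not (val <= 5)))
Before val := 2*val + 2*pos: 2*k <= -2 and k != acc + 9 and ((acc + 2*k = 12 -> 3*y = 13) or (not (2*pos + 2*val <= 5)))
The weakest precondition is 2*k <= -2 and k != acc + 9 and ((acc + 2*k = 12 -> 3*y = 13) or (not (2*pos + 2*val <= 5))).
Check whether acc != -11 and ((acc = 16 -> 3*y = 13) or (not (2*pos + 2*val <= 5))) and k = -2 implies it.
Every state satisfying the precondition satisfies the weakest precondition: the implication holds.
Answer: valid


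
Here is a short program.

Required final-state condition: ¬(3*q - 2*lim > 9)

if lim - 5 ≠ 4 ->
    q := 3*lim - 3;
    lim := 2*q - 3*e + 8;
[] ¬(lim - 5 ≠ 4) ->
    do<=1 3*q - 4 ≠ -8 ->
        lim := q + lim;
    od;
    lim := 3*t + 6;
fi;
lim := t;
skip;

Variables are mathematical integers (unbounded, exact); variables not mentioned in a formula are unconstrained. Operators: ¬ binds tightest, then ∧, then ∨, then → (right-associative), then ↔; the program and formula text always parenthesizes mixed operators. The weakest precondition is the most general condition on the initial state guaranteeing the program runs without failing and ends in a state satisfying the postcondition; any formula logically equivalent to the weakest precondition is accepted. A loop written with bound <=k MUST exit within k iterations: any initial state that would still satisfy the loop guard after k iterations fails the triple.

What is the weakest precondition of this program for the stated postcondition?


Working backward. After the program, the postcondition ¬(3*q - 2*lim > 9) must hold; in canonical form it is ¬(3*q > 2*lim + 9).
Before skip: ¬(3*q > 2*lim + 9)
Before lim := t: ¬(3*q > 2*t + 9)
Then branch requires ¬(9*lim > 2*t + 18); else branch requires (3*q ≠ -4 → ((¬(3*q ≠ -4)) ∧ (¬(3*q > 2*t + 9)))) ∧ ((¬(3*q ≠ -4)) → (¬(3*q > 2*t + 9))).
Before the if: (lim ≠ 9 → (¬(9*lim > 2*t + 18))) ∧ ((¬(lim ≠ 9)) → ((3*q ≠ -4 → ((¬(3*q ≠ -4)) ∧ (¬(3*q > 2*t + 9)))) ∧ ((¬(3*q ≠ -4)) → (¬(3*q > 2*t + 9)))))
Answer: WP = (lim ≠ 9 → (¬(9*lim > 2*t + 18))) ∧ ((¬(lim ≠ 9)) → ((3*q ≠ -4 → ((¬(3*q ≠ -4)) ∧ (¬(3*q > 2*t + 9)))) ∧ ((¬(3*q ≠ -4)) → (¬(3*q > 2*t + 9)))))


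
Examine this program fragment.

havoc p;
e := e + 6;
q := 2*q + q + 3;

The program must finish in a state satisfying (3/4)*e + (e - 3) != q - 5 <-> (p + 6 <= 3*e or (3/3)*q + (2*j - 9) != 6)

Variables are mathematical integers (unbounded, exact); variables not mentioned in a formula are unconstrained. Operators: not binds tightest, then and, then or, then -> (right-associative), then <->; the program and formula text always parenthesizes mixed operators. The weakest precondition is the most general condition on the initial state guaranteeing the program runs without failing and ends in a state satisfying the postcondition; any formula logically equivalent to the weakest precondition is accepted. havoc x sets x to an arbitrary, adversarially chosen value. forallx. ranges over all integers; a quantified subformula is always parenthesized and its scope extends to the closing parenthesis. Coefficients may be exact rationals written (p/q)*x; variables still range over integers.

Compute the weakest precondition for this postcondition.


Working backward. After the program, the postcondition (3/4)*e + (e - 3) != q - 5 <-> (p + 6 <= 3*e or (3/3)*q + (2*j - 9) != 6) must hold; in canonical form it is (7/4)*e != q - 2 <-> (p <= 3*e - 6 or 2*j + q != 15).
Before q := 2*q + q + 3: (7/4)*e != 3*q + 1 <-> (p <= 3*e - 6 or 2*j + 3*q != 12)
Before e := e + 6: (7/4)*e != 3*q - 19/2 <-> (p <= 3*e + 12 or 2*j + 3*q != 12)
Before havoc p: forall p_1. ((7/4)*e != 3*q - 19/2 <-> (p_1 <= 3*e + 12 or 2*j + 3*q != 12))
Answer: WP = forall p_1. ((7/4)*e != 3*q - 19/2 <-> (p_1 <= 3*e + 12 or 2*j + 3*q != 12))


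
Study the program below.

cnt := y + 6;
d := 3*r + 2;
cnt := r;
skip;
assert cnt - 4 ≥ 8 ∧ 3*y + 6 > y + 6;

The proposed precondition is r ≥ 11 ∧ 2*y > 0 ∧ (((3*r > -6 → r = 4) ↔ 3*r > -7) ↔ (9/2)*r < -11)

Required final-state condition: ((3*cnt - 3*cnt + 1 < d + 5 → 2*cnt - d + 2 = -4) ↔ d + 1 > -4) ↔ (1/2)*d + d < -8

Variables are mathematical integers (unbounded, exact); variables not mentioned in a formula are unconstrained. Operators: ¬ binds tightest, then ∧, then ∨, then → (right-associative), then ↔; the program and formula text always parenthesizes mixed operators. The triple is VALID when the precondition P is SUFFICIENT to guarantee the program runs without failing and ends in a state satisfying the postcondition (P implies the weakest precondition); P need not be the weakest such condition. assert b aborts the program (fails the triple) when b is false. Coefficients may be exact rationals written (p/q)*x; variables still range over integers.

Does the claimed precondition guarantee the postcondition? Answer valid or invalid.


Working backward. After the program, the postcondition ((3*cnt - 3*cnt + 1 < d + 5 → 2*cnt - d + 2 = -4) ↔ d + 1 > -4) ↔ (1/2)*d + d < -8 must hold; in canonical form it is ((d > -4 → 2*cnt = d - 6) ↔ d > -5) ↔ (3/2)*d < -8.
Before assert cnt - 4 ≥ 8 ∧ 3*y + 6 > y + 6: cnt ≥ 12 ∧ 2*y > 0 ∧ (((d > -4 → 2*cnt = d - 6) ↔ d > -5) ↔ (3/2)*d < -8)
Before skip: cnt ≥ 12 ∧ 2*y > 0 ∧ (((d > -4 → 2*cnt = d - 6) ↔ d > -5) ↔ (3/2)*d < -8)
Before cnt := r: r ≥ 12 ∧ 2*y > 0 ∧ (((d > -4 → 2*r = d - 6) ↔ d > -5) ↔ (3/2)*d < -8)
Before d := 3*r + 2: r ≥ 12 ∧ 2*y > 0 ∧ (((3*r > -6 → r = 4) ↔ 3*r > -7) ↔ (9/2)*r < -11)
Before cnt := y + 6: r ≥ 12 ∧ 2*y > 0 ∧ (((3*r > -6 → r = 4) ↔ 3*r > -7) ↔ (9/2)*r < -11)
The weakest precondition is r ≥ 12 ∧ 2*y > 0 ∧ (((3*r > -6 → r = 4) ↔ 3*r > -7) ↔ (9/2)*r < -11).
Check whether r ≥ 11 ∧ 2*y > 0 ∧ (((3*r > -6 → r = 4) ↔ 3*r > -7) ↔ (9/2)*r < -11) implies it.
Countermodel: at the initial state r = 11, y = 1, the precondition holds but the weakest precondition fails.
Answer: invalid


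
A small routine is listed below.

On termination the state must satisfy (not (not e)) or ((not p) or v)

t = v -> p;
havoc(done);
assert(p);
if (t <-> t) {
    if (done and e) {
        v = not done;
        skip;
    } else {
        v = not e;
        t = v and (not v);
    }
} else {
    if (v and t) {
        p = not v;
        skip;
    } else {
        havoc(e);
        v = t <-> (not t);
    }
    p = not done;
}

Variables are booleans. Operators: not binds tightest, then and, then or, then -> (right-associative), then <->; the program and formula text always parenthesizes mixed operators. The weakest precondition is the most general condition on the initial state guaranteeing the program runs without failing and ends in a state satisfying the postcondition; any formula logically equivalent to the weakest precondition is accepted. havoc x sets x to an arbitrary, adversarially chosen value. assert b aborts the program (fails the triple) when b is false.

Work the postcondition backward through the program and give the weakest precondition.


Working backward. After the program, the postcondition (not (not e)) or ((not p) or v) must hold; in canonical form it is e or (not p) or v.
Then branch requires (done and e) -> (e or (not p) or (not done)); else branch requires ((v and t) -> (e or done or v)) and ((not (v and t)) -> (done or (t <-> (not t)))).
Before the if: (done and e) -> (e or (not p) or (not done))
Before assert p: p and ((done and e) -> (e or (not p) or (not done)))
Before havoc done: p and (e -> (e or (not p)))
Before t := v -> p: p and (e -> (e or (not p)))
Answer: WP = p and (e -> (e or (not p)))


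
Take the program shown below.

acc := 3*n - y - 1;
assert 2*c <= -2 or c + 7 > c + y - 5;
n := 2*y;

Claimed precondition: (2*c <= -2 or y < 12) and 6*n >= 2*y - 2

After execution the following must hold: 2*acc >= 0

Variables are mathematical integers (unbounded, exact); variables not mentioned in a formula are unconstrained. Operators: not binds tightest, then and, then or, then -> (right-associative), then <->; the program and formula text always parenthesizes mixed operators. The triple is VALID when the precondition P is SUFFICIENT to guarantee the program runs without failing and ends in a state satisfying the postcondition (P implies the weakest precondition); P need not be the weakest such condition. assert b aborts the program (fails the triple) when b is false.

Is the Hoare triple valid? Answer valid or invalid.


Working backward. After the program, 2*acc >= 0 must hold.
Before n := 2*y: 2*acc >= 0
Before assert 2*c <= -2 or c + 7 > c + y - 5: (2*c <= -2 or y < 12) and 2*acc >= 0
Before acc := 3*n - y - 1: (2*c <= -2 or y < 12) and 6*n >= 2*y + 2
The weakest precondition is (2*c <= -2 or y < 12) and 6*n >= 2*y + 2.
Check whether (2*c <= -2 or y < 12) and 6*n >= 2*y - 2 implies it.
Countermodel: at the initial state c = 0, n = 0, y = 0, the precondition holds but the weakest precondition fails.
Answer: invalid


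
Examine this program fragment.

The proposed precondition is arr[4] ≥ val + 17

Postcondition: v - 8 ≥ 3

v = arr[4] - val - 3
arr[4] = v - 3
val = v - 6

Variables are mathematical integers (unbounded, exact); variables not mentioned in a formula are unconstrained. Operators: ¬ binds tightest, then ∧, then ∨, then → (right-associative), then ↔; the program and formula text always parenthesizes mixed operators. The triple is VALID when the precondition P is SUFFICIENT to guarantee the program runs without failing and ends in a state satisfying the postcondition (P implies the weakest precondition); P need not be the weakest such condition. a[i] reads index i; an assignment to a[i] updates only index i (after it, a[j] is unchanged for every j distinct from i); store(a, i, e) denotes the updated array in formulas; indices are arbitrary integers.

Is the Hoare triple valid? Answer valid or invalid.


Working backward. After the program, the postcondition v - 8 ≥ 3 must hold; in canonical form it is v ≥ 11.
Before val := v - 6: v ≥ 11
Before arr[4] := v - 3: v ≥ 11
Before v := arr[4] - val - 3: arr[4] ≥ val + 14
The weakest precondition is arr[4] ≥ val + 14.
Check whether arr[4] ≥ val + 17 implies it.
Every state satisfying the precondition satisfies the weakest precondition: the implication holds.
Answer: valid


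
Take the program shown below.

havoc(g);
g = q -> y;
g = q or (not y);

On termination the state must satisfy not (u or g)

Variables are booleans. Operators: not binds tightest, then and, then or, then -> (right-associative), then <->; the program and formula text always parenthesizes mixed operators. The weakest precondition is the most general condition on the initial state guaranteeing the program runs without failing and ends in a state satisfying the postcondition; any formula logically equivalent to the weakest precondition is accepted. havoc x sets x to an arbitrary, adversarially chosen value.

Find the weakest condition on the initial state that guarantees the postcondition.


Working backward. After the program, not (u or g) must hold.
Before g := q or (not y): not (u or q or (not y))
Before g := q -> y: not (u or q or (not y))
Before havoc g: not (u or q or (not y))
Answer: WP = not (u or q or (not y))
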